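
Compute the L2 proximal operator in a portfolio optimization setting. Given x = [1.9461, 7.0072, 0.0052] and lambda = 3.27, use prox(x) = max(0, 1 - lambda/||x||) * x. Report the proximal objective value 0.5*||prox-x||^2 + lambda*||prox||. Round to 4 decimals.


Step 1: Compute ||x||.
||x|| = 7.2724
Step 2: Compute scaling factor.
scale = max(0, 1 - 3.27/7.2724) = 0.5504
Step 3: prox(x) = [1.071, 3.8565, 0.0029]
||prox(x)|| = 4.0024
Step 4: Proximal objective.
0.5*||prox-x||^2 = 5.3465
lambda*||prox|| = 13.0878
Total = 18.4344


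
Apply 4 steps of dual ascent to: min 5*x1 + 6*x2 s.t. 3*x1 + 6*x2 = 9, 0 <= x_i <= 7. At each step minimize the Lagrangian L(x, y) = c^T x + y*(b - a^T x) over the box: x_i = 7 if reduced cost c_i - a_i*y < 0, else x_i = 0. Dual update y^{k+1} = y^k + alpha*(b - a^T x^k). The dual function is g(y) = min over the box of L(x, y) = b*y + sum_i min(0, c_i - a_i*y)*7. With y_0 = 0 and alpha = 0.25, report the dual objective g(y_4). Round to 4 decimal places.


Dual ascent for LP: min 5*x1 + 6*x2, 3*x1 + 6*x2 = 9, 0 <= x_i <= 7
Step 1: y^k = 0.0, reduced costs: (5.0, 6.0)
  x^k = (0.0, 0.0), subgradient = b - a^T x = 9.0
  y^{k+1} = 0.0 + 0.25*9.0 = 2.25
Step 2: y^k = 2.25, reduced costs: (-1.75, -7.5)
  x^k = (7.0, 7.0), subgradient = b - a^T x = -54.0
  y^{k+1} = 2.25 + 0.25*-54.0 = -11.25
Step 3: y^k = -11.25, reduced costs: (38.75, 73.5)
  x^k = (0.0, 0.0), subgradient = b - a^T x = 9.0
  y^{k+1} = -11.25 + 0.25*9.0 = -9.0
Step 4: y^k = -9.0, reduced costs: (32.0, 60.0)
  x^k = (0.0, 0.0), subgradient = b - a^T x = 9.0
  y^{k+1} = -9.0 + 0.25*9.0 = -6.75
Dual objective at y_4 = -6.75: reduced costs (25.25, 46.5), box minimizer x = (0.0, 0.0)
g(y_4) = b*y + (c1 - a1*y)*x1 + (c2 - a2*y)*x2 = 9*(-6.75) + 25.25*0.0 + 46.5*0.0 = -60.75 + 0.0 + 0.0 = -60.75


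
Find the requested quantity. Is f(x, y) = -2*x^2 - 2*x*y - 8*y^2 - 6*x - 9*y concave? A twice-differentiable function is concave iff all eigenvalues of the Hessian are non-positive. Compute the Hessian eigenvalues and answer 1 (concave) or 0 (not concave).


The Hessian of f(x,y) = -2*x^2 - 2*x*y - 8*y^2 - 6*x - 9*y is:
H = [[-4, -2], [-2, -16]]
Trace = -4 - 16 = -20
Determinant = -4*-16 - (-2)^2 = 60
Discriminant = (-20)^2 - 4*60 = 160.0
Eigenvalues: lambda_1 = -16.3246, lambda_2 = -3.6754
The function is concave.

1


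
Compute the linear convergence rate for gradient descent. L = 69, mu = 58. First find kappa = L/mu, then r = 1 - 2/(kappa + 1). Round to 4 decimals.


Step 1: Compute the condition number.
kappa = L/mu = 69/58 = 1.1897
Step 2: Compute the convergence rate.
r = 1 - 2/(kappa + 1) = 1 - 2*mu/(L + mu) = (L - mu)/(L + mu) = 11/127 = 0.0866


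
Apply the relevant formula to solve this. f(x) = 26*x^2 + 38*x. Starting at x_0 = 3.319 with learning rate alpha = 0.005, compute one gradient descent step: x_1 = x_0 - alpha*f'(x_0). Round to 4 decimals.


We compute the gradient at x_0 and apply the update.
f'(x) = 52*x + 38
f'(3.319) = 52*3.319 + 38 = 210.588
x_1 = 3.319 - 0.005*210.588 = 2.2661


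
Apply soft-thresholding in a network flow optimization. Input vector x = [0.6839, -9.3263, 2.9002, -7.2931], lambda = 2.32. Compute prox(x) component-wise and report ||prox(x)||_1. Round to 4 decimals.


Soft-thresholding with lambda = 2.32:
prox(0.6839) = sign(0.6839)*max(|0.6839| - 2.32, 0) = 0.0
prox(-9.3263) = sign(-9.3263)*max(|-9.3263| - 2.32, 0) = -7.0063
prox(2.9002) = sign(2.9002)*max(|2.9002| - 2.32, 0) = 0.5802
prox(-7.2931) = sign(-7.2931)*max(|-7.2931| - 2.32, 0) = -4.9731
prox(x) = [0.0, -7.0063, 0.5802, -4.9731]
||prox(x)||_1 = 0.0 + 7.0063 + 0.5802 + 4.9731 = 12.5596


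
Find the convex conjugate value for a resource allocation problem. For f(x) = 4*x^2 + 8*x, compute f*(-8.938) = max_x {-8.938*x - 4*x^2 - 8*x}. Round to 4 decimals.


f*(y) = sup_x {y*x - a*x^2 - b*x} = sup_x {(y-b)*x - a*x^2}
FOC: (y - b) - 2a*x = 0 => x* = (y - b)/(2a)
x* = (-8.938 - 8)/(2*4) = -2.1173
f*(-8.938) = (y-b)^2/(4a) = (-8.938 - 8)^2/(4*4)
= 286.8958/16 = 17.931


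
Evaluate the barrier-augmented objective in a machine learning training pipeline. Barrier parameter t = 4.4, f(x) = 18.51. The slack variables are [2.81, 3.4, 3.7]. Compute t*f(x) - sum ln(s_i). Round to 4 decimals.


Step 1: Compute log-barrier.
ln values: [1.0332, 1.2238, 1.3083]
phi = -(1.0332 + 1.2238 + 1.3083) = -3.5653
Step 2: Compute augmented objective.
t*f(x) = 4.4*18.51 = 81.444
Total = 81.444 - 3.5653 = 77.8787


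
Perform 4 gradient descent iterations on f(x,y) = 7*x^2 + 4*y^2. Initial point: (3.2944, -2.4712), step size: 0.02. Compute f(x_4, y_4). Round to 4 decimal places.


Gradient descent on f(x,y) = 7*x^2 + 4*y^2.
Starting point: (3.2944, -2.4712), alpha = 0.02
Step 1: grad_x = 2*7*3.2944 = 46.1216, grad_y = 2*4*-2.4712 = -19.7696
  x_1 = 3.2944 - 0.02*46.1216 = 2.372
  y_1 = -2.4712 - 0.02*-19.7696 = -2.0758
Step 2: grad_x = 2*7*2.372 = 33.2076, grad_y = 2*4*-2.0758 = -16.6065
  x_2 = 2.372 - 0.02*33.2076 = 1.7078
  y_2 = -2.0758 - 0.02*-16.6065 = -1.7437
Step 3: grad_x = 2*7*1.7078 = 23.9094, grad_y = 2*4*-1.7437 = -13.9494
  x_3 = 1.7078 - 0.02*23.9094 = 1.2296
  y_3 = -1.7437 - 0.02*-13.9494 = -1.4647
Step 4: grad_x = 2*7*1.2296 = 17.2148, grad_y = 2*4*-1.4647 = -11.7175
  x_4 = 1.2296 - 0.02*17.2148 = 0.8853
  y_4 = -1.4647 - 0.02*-11.7175 = -1.2303
f(0.8853, -1.2303) = 7*0.8853^2 + 4*(-1.2303)^2 = 11.5416


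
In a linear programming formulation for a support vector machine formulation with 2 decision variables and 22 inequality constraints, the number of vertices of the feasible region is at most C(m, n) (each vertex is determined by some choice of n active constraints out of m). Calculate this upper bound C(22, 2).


Each vertex corresponds to some choice of n active constraints out of m, so the number of vertices is at most C(m, n) = m! / (n!(m-n)!).
m = 22, n = 2
Numerator: 22 * 21
Denominator: 2! = 2
C(22, 2) = 231


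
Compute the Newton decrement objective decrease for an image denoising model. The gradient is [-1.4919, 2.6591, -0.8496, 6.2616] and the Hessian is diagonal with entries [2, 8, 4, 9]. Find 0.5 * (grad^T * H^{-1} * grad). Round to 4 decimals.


Step 1: H is diagonal, so H^(-1) * g = [-0.746, 0.3324, -0.2124, 0.6957].
Step 2: g^T H^(-1) g = sum_i g_i^2 / H_ii
  = (-1.4919)^2/2 + (2.6591)^2/8 + (-0.8496)^2/4 + (6.2616)^2/9
  = 1.1129 + 0.8839 + 0.1805 + 4.3564 = 6.5336
Step 3: Objective decrease = 0.5 * g^T H^(-1) g = 3.2668


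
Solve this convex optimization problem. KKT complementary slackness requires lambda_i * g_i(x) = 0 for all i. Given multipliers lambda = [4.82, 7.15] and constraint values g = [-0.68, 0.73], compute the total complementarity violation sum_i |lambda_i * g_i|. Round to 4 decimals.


KKT complementary slackness check:
lambda_1 * g_1 = 4.82 * -0.68 = -3.2776
lambda_2 * g_2 = 7.15 * 0.73 = 5.2195
Total violation = 3.2776 + 5.2195 = 8.4971


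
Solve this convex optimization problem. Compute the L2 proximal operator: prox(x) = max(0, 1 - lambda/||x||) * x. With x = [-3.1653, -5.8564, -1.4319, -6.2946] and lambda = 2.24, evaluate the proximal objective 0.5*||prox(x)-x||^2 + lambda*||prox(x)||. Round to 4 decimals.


Step 1: Compute ||x||.
||x|| = 9.273
Step 2: Compute scaling factor.
scale = max(0, 1 - 2.24/9.273) = 0.7584
Step 3: prox(x) = [-2.4007, -4.4417, -1.086, -4.7741]
||prox(x)|| = 7.033
Step 4: Proximal objective.
0.5*||prox-x||^2 = 2.5088
lambda*||prox|| = 15.7539
Total = 18.2628


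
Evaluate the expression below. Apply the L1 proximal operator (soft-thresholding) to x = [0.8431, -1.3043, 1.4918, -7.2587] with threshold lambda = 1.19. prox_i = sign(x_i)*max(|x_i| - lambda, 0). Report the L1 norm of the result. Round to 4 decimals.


Soft-thresholding with lambda = 1.19:
prox(0.8431) = sign(0.8431)*max(|0.8431| - 1.19, 0) = 0.0
prox(-1.3043) = sign(-1.3043)*max(|-1.3043| - 1.19, 0) = -0.1143
prox(1.4918) = sign(1.4918)*max(|1.4918| - 1.19, 0) = 0.3018
prox(-7.2587) = sign(-7.2587)*max(|-7.2587| - 1.19, 0) = -6.0687
prox(x) = [0.0, -0.1143, 0.3018, -6.0687]
||prox(x)||_1 = 0.0 + 0.1143 + 0.3018 + 6.0687 = 6.4848


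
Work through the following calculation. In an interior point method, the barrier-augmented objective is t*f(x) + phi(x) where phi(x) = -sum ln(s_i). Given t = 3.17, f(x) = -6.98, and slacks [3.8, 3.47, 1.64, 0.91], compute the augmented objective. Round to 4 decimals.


Step 1: Compute log-barrier.
ln values: [1.335, 1.2442, 0.4947, -0.0943]
phi = -(1.335 + 1.2442 + 0.4947 - 0.0943) = -2.9795
Step 2: Compute augmented objective.
t*f(x) = 3.17*-6.98 = -22.1266
Total = -22.1266 - 2.9795 = -25.1061


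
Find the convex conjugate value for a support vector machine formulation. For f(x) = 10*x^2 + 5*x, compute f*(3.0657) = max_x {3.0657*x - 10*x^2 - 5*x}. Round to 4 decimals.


f*(y) = sup_x {y*x - a*x^2 - b*x} = sup_x {(y-b)*x - a*x^2}
FOC: (y - b) - 2a*x = 0 => x* = (y - b)/(2a)
x* = (3.0657 - 5)/(2*10) = -0.0967
f*(3.0657) = (y-b)^2/(4a) = (3.0657 - 5)^2/(4*10)
= 3.7415/40 = 0.0935


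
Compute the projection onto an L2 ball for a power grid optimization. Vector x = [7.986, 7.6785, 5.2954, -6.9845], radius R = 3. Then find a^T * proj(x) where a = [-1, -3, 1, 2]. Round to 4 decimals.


Step 1: Compute ||x|| (intermediates to 6 decimals).
||x|| = sqrt(7.986^2 + 7.6785^2 + 5.2954^2 + (-6.9845)^2) = 14.126573
Step 2: Project.
Since ||x|| > R, scale = R/||x|| = 3/14.126573 = 0.212366, proj(x) = scale * x
proj(x) = [1.695955, 1.630652, 1.124563, -1.48327]
Step 3: Dot product.
a^T * proj(x) = -1*1.695955 - 3*1.630652 + 1*1.124563 + 2*(-1.48327) = -8.4299


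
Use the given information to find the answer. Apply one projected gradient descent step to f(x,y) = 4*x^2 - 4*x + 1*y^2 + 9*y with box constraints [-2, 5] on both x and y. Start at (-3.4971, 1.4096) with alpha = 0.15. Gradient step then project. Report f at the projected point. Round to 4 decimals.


Step 1: Compute gradient at (-3.4971, 1.4096).
grad_x = 2*4*-3.4971 - 4 = -31.9768
grad_y = 2*1*1.4096 + 9 = 11.8192
Step 2: Gradient step.
x_raw = -3.4971 - 0.15*-31.9768 = 1.2994
y_raw = 1.4096 - 0.15*11.8192 = -0.3633
Step 3: Project onto [-2, 5].
x_proj = clip(1.2994) = 1.2994
y_proj = clip(-0.3633) = -0.3633
Step 4: Evaluate f.
f(1.2994, -0.3633) = -1.5813


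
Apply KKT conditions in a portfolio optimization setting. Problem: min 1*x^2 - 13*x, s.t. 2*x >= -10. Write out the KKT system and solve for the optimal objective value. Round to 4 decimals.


Step 1: Try lambda = 0 (constraint inactive).
Stationarity: 2*1*x - 13 = 0
x* = 13/(2*1) = 6.5
Check constraint: 2*6.5 = 13.0 >= -10 -- satisfied.
Step 2: Compute optimal value.
f(x*) = 1*6.5^2 - 13*6.5 = -42.25


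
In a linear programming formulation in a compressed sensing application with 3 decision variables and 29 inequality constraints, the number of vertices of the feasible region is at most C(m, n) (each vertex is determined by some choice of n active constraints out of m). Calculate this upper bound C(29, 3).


Each vertex corresponds to some choice of n active constraints out of m, so the number of vertices is at most C(m, n) = m! / (n!(m-n)!).
m = 29, n = 3
Numerator: 29 * 28 * 27
Denominator: 3! = 6
C(29, 3) = 3654


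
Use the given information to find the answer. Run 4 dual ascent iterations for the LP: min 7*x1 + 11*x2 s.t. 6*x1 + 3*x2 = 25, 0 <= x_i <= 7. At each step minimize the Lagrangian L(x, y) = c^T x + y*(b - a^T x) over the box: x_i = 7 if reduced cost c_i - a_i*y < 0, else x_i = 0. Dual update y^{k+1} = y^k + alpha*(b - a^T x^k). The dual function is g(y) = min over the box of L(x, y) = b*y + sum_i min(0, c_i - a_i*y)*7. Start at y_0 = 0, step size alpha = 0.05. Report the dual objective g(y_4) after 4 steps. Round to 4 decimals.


Dual ascent for LP: min 7*x1 + 11*x2, 6*x1 + 3*x2 = 25, 0 <= x_i <= 7
Step 1: y^k = 0.0, reduced costs: (7.0, 11.0)
  x^k = (0.0, 0.0), subgradient = b - a^T x = 25.0
  y^{k+1} = 0.0 + 0.05*25.0 = 1.25
Step 2: y^k = 1.25, reduced costs: (-0.5, 7.25)
  x^k = (7.0, 0.0), subgradient = b - a^T x = -17.0
  y^{k+1} = 1.25 + 0.05*-17.0 = 0.4
Step 3: y^k = 0.4, reduced costs: (4.6, 9.8)
  x^k = (0.0, 0.0), subgradient = b - a^T x = 25.0
  y^{k+1} = 0.4 + 0.05*25.0 = 1.65
Step 4: y^k = 1.65, reduced costs: (-2.9, 6.05)
  x^k = (7.0, 0.0), subgradient = b - a^T x = -17.0
  y^{k+1} = 1.65 + 0.05*-17.0 = 0.8
Dual objective at y_4 = 0.8: reduced costs (2.2, 8.6), box minimizer x = (0.0, 0.0)
g(y_4) = b*y + (c1 - a1*y)*x1 + (c2 - a2*y)*x2 = 25*0.8 + 2.2*0.0 + 8.6*0.0 = 20.0 + 0.0 + 0.0 = 20.0


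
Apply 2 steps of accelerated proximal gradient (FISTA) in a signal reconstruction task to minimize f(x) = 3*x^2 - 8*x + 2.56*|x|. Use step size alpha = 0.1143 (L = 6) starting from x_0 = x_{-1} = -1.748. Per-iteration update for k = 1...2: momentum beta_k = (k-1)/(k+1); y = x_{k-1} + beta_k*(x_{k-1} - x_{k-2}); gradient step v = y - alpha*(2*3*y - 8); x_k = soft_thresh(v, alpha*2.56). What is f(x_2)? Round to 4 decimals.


FISTA on f(x) = 3*x^2 - 8*x + 2.56*|x|
L = 6, alpha = 0.1143
Iteration 1: beta = 0.0, y = -1.748 + 0.0*(-1.748 + 1.748) = -1.748
  grad(y) = -18.488, v = y - alpha*grad = 0.3652
  prox(v) = soft_thresh(0.3652, 0.2926) = 0.0726
Iteration 2: beta = 0.3333, y = 0.0726 + 0.3333*(0.0726 + 1.748) = 0.6794
  grad(y) = -3.9234, v = y - alpha*grad = 1.1279
  prox(v) = soft_thresh(1.1279, 0.2926) = 0.8353
f(x_2) = 3*0.8353^2 - 8*0.8353 + 2.56*|0.8353| = -2.4508


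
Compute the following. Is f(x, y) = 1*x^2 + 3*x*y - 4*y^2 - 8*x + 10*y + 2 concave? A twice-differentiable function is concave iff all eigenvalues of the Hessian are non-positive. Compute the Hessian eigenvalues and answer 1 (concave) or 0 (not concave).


The Hessian of f(x,y) = 1*x^2 + 3*x*y - 4*y^2 - 8*x + 10*y + 2 is:
H = [[2, 3], [3, -8]]
Trace = 2 - 8 = -6
Determinant = 2*-8 - (3)^2 = -25
Discriminant = (-6)^2 - 4*-25 = 136.0
Eigenvalues: lambda_1 = -8.831, lambda_2 = 2.831
The function is not concave.

0


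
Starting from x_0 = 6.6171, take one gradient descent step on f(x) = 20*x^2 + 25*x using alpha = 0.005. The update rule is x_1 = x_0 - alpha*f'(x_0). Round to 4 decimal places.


We compute the gradient at x_0 and apply the update.
f'(x) = 40*x + 25
f'(6.6171) = 40*6.6171 + 25 = 289.684
x_1 = 6.6171 - 0.005*289.684 = 5.1687


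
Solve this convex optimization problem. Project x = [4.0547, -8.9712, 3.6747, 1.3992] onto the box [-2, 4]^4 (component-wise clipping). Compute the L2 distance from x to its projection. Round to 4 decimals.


Project each component onto [-2, 4].
clip(4.0547) = 4.0, clip(-8.9712) = -2.0, clip(3.6747) = 3.6747, clip(1.3992) = 1.3992
Projection = [4.0, -2.0, 3.6747, 1.3992]
Squared diffs: [0.003, 48.5976, 0.0, 0.0]
Distance = sqrt(48.6006) = 6.9714


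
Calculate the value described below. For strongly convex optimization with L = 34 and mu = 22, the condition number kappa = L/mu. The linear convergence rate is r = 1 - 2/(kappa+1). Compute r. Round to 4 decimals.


Step 1: Compute the condition number.
kappa = L/mu = 34/22 = 1.5455
Step 2: Compute the convergence rate.
r = 1 - 2/(kappa + 1) = 1 - 2*mu/(L + mu) = (L - mu)/(L + mu) = 12/56 = 0.2143


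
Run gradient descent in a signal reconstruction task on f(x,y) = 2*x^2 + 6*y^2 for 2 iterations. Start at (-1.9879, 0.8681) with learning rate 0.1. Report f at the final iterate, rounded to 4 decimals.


Gradient descent on f(x,y) = 2*x^2 + 6*y^2.
Starting point: (-1.9879, 0.8681), alpha = 0.1
Step 1: grad_x = 2*2*-1.9879 = -7.9516, grad_y = 2*6*0.8681 = 10.4172
  x_1 = -1.9879 - 0.1*-7.9516 = -1.1927
  y_1 = 0.8681 - 0.1*10.4172 = -0.1736
Step 2: grad_x = 2*2*-1.1927 = -4.771, grad_y = 2*6*-0.1736 = -2.0834
  x_2 = -1.1927 - 0.1*-4.771 = -0.7156
  y_2 = -0.1736 - 0.1*-2.0834 = 0.0347
f(-0.7156, 0.0347) = 2*(-0.7156)^2 + 6*0.0347^2 = 1.0315


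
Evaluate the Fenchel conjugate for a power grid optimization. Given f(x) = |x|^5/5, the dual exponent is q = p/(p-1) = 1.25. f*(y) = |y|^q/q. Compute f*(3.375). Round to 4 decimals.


The conjugate exponent q satisfies 1/p + 1/q = 1.
p = 5, so q = 5/(5 - 1) = 1.25
|y|^q = 3.375^1.25 = 4.5745
f*(3.375) = 4.5745 / 1.25 = 3.6596


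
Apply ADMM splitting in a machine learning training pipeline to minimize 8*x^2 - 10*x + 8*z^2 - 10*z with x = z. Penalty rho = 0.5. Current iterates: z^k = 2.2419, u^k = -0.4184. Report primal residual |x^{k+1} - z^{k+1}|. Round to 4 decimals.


ADMM iteration with rho = 0.5, z^k = 2.2419, u^k = -0.4184
Step 1: x-update.
Minimize 8*x^2 - 10*x + (0.5/2)*(x - 2.2419 - 0.4184)^2
FOC: (2*8 + 0.5)*x = 10 + 0.5*(2.2419 + 0.4184)
x^{k+1} = 0.6867
Step 2: z-update.
Minimize 8*z^2 - 10*z + (0.5/2)*(0.6867 - z - 0.4184)^2
FOC: (2*8 + 0.5)*z = 10 + 0.5*(0.6867 - 0.4184)
z^{k+1} = 0.6142
Step 3: u-update.
u^{k+1} = -0.4184 + 0.6867 - 0.6142 = -0.3459
Step 4: Primal residual = |0.6867 - 0.6142| = 0.0725


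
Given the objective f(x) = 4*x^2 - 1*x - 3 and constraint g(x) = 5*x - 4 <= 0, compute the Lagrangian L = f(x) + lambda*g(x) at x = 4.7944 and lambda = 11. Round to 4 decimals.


Step 1: Evaluate f(x).
f(4.7944) = 4*4.7944^2 - 1*4.7944 - 3 = 84.1507
Step 2: Evaluate g(x).
g(4.7944) = 5*4.7944 - 4 = 19.972
Step 3: Compute Lagrangian.
L = 84.1507 + 11*19.972 = 303.8427


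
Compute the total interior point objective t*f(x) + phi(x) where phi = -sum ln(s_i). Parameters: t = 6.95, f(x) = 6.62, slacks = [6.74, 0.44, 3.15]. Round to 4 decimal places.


Step 1: Compute log-barrier.
ln values: [1.9081, -0.821, 1.1474]
phi = -(1.9081 - 0.821 + 1.1474) = -2.2345
Step 2: Compute augmented objective.
t*f(x) = 6.95*6.62 = 46.009
Total = 46.009 - 2.2345 = 43.7745


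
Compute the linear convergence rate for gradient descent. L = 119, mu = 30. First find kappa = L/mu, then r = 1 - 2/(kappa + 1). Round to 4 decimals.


Step 1: Compute the condition number.
kappa = L/mu = 119/30 = 3.9667
Step 2: Compute the convergence rate.
r = 1 - 2/(kappa + 1) = 1 - 2*mu/(L + mu) = (L - mu)/(L + mu) = 89/149 = 0.5973


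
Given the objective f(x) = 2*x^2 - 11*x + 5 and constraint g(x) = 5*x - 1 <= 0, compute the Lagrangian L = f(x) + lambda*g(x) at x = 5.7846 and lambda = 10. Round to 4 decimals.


Step 1: Evaluate f(x).
f(5.7846) = 2*5.7846^2 - 11*5.7846 + 5 = 8.2926
Step 2: Evaluate g(x).
g(5.7846) = 5*5.7846 - 1 = 27.923
Step 3: Compute Lagrangian.
L = 8.2926 + 10*27.923 = 287.5226


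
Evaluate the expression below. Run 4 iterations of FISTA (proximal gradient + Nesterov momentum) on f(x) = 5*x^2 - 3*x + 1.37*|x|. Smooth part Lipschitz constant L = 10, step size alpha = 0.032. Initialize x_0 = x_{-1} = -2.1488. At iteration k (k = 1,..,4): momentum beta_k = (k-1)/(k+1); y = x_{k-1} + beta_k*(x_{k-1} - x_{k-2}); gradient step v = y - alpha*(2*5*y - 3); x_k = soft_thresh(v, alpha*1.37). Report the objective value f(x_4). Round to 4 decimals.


FISTA on f(x) = 5*x^2 - 3*x + 1.37*|x|
L = 10, alpha = 0.032
Iteration 1: beta = 0.0, y = -2.1488 + 0.0*(-2.1488 + 2.1488) = -2.1488
  grad(y) = -24.488, v = y - alpha*grad = -1.3652
  prox(v) = soft_thresh(-1.3652, 0.0438) = -1.3213
Iteration 2: beta = 0.3333, y = -1.3213 + 0.3333*(-1.3213 + 2.1488) = -1.0455
  grad(y) = -13.4553, v = y - alpha*grad = -0.615
  prox(v) = soft_thresh(-0.615, 0.0438) = -0.5711
Iteration 3: beta = 0.5, y = -0.5711 + 0.5*(-0.5711 + 1.3213) = -0.196
  grad(y) = -4.96, v = y - alpha*grad = -0.0373
  prox(v) = soft_thresh(-0.0373, 0.0438) = 0.0
Iteration 4: beta = 0.6, y = 0.0 + 0.6*(0.0 + 0.5711) = 0.3427
  grad(y) = 0.4267, v = y - alpha*grad = 0.329
  prox(v) = soft_thresh(0.329, 0.0438) = 0.2852
f(x_4) = 5*0.2852^2 - 3*0.2852 + 1.37*|0.2852| = -0.0582


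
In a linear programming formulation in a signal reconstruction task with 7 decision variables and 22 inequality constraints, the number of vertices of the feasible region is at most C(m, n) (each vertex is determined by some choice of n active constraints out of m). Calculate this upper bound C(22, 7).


Each vertex corresponds to some choice of n active constraints out of m, so the number of vertices is at most C(m, n) = m! / (n!(m-n)!).
m = 22, n = 7
Numerator: 22 * 21 * 20 * 19 * 18 * 17 * 16
Denominator: 7! = 5040
C(22, 7) = 170544


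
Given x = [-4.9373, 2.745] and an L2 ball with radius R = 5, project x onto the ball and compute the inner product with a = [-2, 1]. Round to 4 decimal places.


Step 1: Compute ||x|| (intermediates to 6 decimals).
||x|| = sqrt((-4.9373)^2 + 2.745^2) = 5.649067
Step 2: Project.
Since ||x|| > R, scale = R/||x|| = 5/5.649067 = 0.885102, proj(x) = scale * x
proj(x) = [-4.370014, 2.429605]
Step 3: Dot product.
a^T * proj(x) = -2*(-4.370014) + 1*2.429605 = 11.1696


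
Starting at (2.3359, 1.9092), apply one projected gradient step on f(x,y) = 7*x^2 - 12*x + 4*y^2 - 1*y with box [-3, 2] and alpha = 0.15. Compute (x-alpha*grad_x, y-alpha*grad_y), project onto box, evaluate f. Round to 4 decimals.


Step 1: Compute gradient at (2.3359, 1.9092).
grad_x = 2*7*2.3359 - 12 = 20.7026
grad_y = 2*4*1.9092 - 1 = 14.2736
Step 2: Gradient step.
x_raw = 2.3359 - 0.15*20.7026 = -0.7695
y_raw = 1.9092 - 0.15*14.2736 = -0.2318
Step 3: Project onto [-3, 2].
x_proj = clip(-0.7695) = -0.7695
y_proj = clip(-0.2318) = -0.2318
Step 4: Evaluate f.
f(-0.7695, -0.2318) = 13.8255


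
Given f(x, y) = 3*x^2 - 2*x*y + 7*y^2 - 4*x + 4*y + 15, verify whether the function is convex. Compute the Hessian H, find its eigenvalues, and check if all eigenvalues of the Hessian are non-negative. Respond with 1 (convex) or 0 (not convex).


The Hessian of f(x,y) = 3*x^2 - 2*x*y + 7*y^2 - 4*x + 4*y + 15 is:
H = [[6, -2], [-2, 14]]
Trace = 6 + 14 = 20
Determinant = 6*14 - (-2)^2 = 80
Discriminant = (20)^2 - 4*80 = 80.0
Eigenvalues: lambda_1 = 5.5279, lambda_2 = 14.4721
The function is convex.

1


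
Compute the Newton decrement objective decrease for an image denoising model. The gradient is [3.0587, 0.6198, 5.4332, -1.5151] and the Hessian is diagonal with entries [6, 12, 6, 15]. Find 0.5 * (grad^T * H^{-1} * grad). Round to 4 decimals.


Step 1: H is diagonal, so H^(-1) * g = [0.5098, 0.0517, 0.9055, -0.101].
Step 2: g^T H^(-1) g = sum_i g_i^2 / H_ii
  = (3.0587)^2/6 + (0.6198)^2/12 + (5.4332)^2/6 + (-1.5151)^2/15
  = 1.5593 + 0.032 + 4.9199 + 0.153 = 6.6643
Step 3: Objective decrease = 0.5 * g^T H^(-1) g = 3.3321


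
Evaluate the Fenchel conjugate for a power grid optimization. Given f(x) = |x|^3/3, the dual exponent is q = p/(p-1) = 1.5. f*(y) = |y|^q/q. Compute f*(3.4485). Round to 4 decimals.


The conjugate exponent q satisfies 1/p + 1/q = 1.
p = 3, so q = 3/(3 - 1) = 1.5
|y|^q = 3.4485^1.5 = 6.4039
f*(3.4485) = 6.4039 / 1.5 = 4.2693


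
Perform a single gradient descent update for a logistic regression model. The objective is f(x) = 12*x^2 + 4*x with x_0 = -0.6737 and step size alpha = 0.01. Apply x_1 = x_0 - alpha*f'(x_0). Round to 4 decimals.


We compute the gradient at x_0 and apply the update.
f'(x) = 24*x + 4
f'(-0.6737) = 24*-0.6737 + 4 = -12.1688
x_1 = -0.6737 - 0.01*-12.1688 = -0.552


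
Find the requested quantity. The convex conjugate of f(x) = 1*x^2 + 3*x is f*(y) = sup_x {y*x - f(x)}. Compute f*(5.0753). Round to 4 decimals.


f*(y) = sup_x {y*x - a*x^2 - b*x} = sup_x {(y-b)*x - a*x^2}
FOC: (y - b) - 2a*x = 0 => x* = (y - b)/(2a)
x* = (5.0753 - 3)/(2*1) = 1.0377
f*(5.0753) = (y-b)^2/(4a) = (5.0753 - 3)^2/(4*1)
= 4.3069/4 = 1.0767


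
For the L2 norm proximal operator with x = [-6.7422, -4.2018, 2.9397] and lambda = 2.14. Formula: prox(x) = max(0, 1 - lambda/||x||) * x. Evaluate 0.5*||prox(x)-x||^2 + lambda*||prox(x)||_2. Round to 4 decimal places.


Step 1: Compute ||x||.
||x|| = 8.4708
Step 2: Compute scaling factor.
scale = max(0, 1 - 2.14/8.4708) = 0.7474
Step 3: prox(x) = [-5.0389, -3.1403, 2.197]
||prox(x)|| = 6.3308
Step 4: Proximal objective.
0.5*||prox-x||^2 = 2.2898
lambda*||prox|| = 13.5479
Total = 15.8377


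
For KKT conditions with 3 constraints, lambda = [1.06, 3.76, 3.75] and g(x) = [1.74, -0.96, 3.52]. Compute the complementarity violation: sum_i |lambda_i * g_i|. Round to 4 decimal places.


KKT complementary slackness check:
lambda_1 * g_1 = 1.06 * 1.74 = 1.8444
lambda_2 * g_2 = 3.76 * -0.96 = -3.6096
lambda_3 * g_3 = 3.75 * 3.52 = 13.2
Total violation = 1.8444 + 3.6096 + 13.2 = 18.654


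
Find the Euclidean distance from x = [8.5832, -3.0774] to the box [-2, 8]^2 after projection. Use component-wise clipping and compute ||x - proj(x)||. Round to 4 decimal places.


Project each component onto [-2, 8].
clip(8.5832) = 8.0, clip(-3.0774) = -2.0
Projection = [8.0, -2.0]
Squared diffs: [0.3401, 1.1608]
Distance = sqrt(1.5009) = 1.2251


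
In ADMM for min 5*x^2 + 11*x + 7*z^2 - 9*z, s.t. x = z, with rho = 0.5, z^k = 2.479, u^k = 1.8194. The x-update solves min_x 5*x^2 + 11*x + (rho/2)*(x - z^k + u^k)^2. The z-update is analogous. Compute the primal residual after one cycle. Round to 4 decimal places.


ADMM iteration with rho = 0.5, z^k = 2.479, u^k = 1.8194
Step 1: x-update.
Minimize 5*x^2 + 11*x + (0.5/2)*(x - 2.479 + 1.8194)^2
FOC: (2*5 + 0.5)*x = -11 + 0.5*(2.479 - 1.8194)
x^{k+1} = -1.0162
Step 2: z-update.
Minimize 7*z^2 - 9*z + (0.5/2)*(-1.0162 - z + 1.8194)^2
FOC: (2*7 + 0.5)*z = 9 + 0.5*(-1.0162 + 1.8194)
z^{k+1} = 0.6484
Step 3: u-update.
u^{k+1} = 1.8194 - 1.0162 - 0.6484 = 0.1548
Step 4: Primal residual = |-1.0162 - 0.6484| = 1.6646


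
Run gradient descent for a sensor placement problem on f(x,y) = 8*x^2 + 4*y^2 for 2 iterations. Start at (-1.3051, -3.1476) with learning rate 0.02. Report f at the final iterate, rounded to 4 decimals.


Gradient descent on f(x,y) = 8*x^2 + 4*y^2.
Starting point: (-1.3051, -3.1476), alpha = 0.02
Step 1: grad_x = 2*8*-1.3051 = -20.8816, grad_y = 2*4*-3.1476 = -25.1808
  x_1 = -1.3051 - 0.02*-20.8816 = -0.8875
  y_1 = -3.1476 - 0.02*-25.1808 = -2.644
Step 2: grad_x = 2*8*-0.8875 = -14.1995, grad_y = 2*4*-2.644 = -21.1519
  x_2 = -0.8875 - 0.02*-14.1995 = -0.6035
  y_2 = -2.644 - 0.02*-21.1519 = -2.2209
f(-0.6035, -2.2209) = 8*(-0.6035)^2 + 4*(-2.2209)^2 = 22.6439


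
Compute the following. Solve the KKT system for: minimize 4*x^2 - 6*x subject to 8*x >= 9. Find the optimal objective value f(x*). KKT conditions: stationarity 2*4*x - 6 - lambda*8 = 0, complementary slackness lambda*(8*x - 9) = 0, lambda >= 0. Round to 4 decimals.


Step 1: Try lambda = 0 (constraint inactive).
x_unc = 6/(2*4) = 0.75
Check: 8*0.75 = 6.0 < 9 -- violated!
Step 2: Constraint must be active: 8*x = 9
x* = 9/8 = 1.125
lambda = (2*4*1.125 - 6)/8 = 0.375
Step 3: Compute optimal value.
f(x*) = 4*1.125^2 - 6*1.125 = -1.6875


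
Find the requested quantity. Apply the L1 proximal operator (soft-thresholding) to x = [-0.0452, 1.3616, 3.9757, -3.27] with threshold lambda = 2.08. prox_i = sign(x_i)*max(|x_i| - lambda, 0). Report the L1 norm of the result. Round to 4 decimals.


Soft-thresholding with lambda = 2.08:
prox(-0.0452) = sign(-0.0452)*max(|-0.0452| - 2.08, 0) = 0.0
prox(1.3616) = sign(1.3616)*max(|1.3616| - 2.08, 0) = 0.0
prox(3.9757) = sign(3.9757)*max(|3.9757| - 2.08, 0) = 1.8957
prox(-3.27) = sign(-3.27)*max(|-3.27| - 2.08, 0) = -1.19
prox(x) = [0.0, 0.0, 1.8957, -1.19]
||prox(x)||_1 = 0.0 + 0.0 + 1.8957 + 1.19 = 3.0857


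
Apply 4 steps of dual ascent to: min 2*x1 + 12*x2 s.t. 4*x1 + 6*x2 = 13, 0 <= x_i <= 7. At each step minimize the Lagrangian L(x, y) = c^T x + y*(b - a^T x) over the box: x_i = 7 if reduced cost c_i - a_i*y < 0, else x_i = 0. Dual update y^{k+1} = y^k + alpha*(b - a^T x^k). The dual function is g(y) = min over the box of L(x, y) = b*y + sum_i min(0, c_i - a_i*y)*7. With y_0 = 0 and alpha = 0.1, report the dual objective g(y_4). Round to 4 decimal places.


Dual ascent for LP: min 2*x1 + 12*x2, 4*x1 + 6*x2 = 13, 0 <= x_i <= 7
Step 1: y^k = 0.0, reduced costs: (2.0, 12.0)
  x^k = (0.0, 0.0), subgradient = b - a^T x = 13.0
  y^{k+1} = 0.0 + 0.1*13.0 = 1.3
Step 2: y^k = 1.3, reduced costs: (-3.2, 4.2)
  x^k = (7.0, 0.0), subgradient = b - a^T x = -15.0
  y^{k+1} = 1.3 + 0.1*-15.0 = -0.2
Step 3: y^k = -0.2, reduced costs: (2.8, 13.2)
  x^k = (0.0, 0.0), subgradient = b - a^T x = 13.0
  y^{k+1} = -0.2 + 0.1*13.0 = 1.1
Step 4: y^k = 1.1, reduced costs: (-2.4, 5.4)
  x^k = (7.0, 0.0), subgradient = b - a^T x = -15.0
  y^{k+1} = 1.1 + 0.1*-15.0 = -0.4
Dual objective at y_4 = -0.4: reduced costs (3.6, 14.4), box minimizer x = (0.0, 0.0)
g(y_4) = b*y + (c1 - a1*y)*x1 + (c2 - a2*y)*x2 = 13*(-0.4) + 3.6*0.0 + 14.4*0.0 = -5.2 + 0.0 + 0.0 = -5.2


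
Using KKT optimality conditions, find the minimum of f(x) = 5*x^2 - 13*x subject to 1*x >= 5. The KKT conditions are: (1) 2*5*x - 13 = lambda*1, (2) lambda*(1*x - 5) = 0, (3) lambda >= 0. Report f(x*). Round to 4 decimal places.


Step 1: Try lambda = 0 (constraint inactive).
x_unc = 13/(2*5) = 1.3
Check: 1*1.3 = 1.3 < 5 -- violated!
Step 2: Constraint must be active: 1*x = 5
x* = 5/1 = 5.0
lambda = (2*5*5.0 - 13)/1 = 37.0
Step 3: Compute optimal value.
f(x*) = 5*5.0^2 - 13*5.0 = 60.0


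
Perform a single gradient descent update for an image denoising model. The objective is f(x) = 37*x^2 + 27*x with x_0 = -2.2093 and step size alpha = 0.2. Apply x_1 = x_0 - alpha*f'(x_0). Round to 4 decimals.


We compute the gradient at x_0 and apply the update.
f'(x) = 74*x + 27
f'(-2.2093) = 74*-2.2093 + 27 = -136.4882
x_1 = -2.2093 - 0.2*-136.4882 = 25.0883


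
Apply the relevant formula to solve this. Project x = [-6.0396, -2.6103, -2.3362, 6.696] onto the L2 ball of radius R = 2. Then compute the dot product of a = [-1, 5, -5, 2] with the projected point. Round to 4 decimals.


Step 1: Compute ||x|| (intermediates to 6 decimals).
||x|| = sqrt((-6.0396)^2 + (-2.6103)^2 + (-2.3362)^2 + 6.696^2) = 9.673918
Step 2: Project.
Since ||x|| > R, scale = R/||x|| = 2/9.673918 = 0.206741, proj(x) = scale * x
proj(x) = [-1.248633, -0.539656, -0.482988, 1.384338]
Step 3: Dot product.
a^T * proj(x) = -1*(-1.248633) + 5*(-0.539656) - 5*(-0.482988) + 2*1.384338 = 3.734


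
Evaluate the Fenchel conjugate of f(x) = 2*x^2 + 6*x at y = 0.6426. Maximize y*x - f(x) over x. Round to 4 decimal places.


f*(y) = sup_x {y*x - a*x^2 - b*x} = sup_x {(y-b)*x - a*x^2}
FOC: (y - b) - 2a*x = 0 => x* = (y - b)/(2a)
x* = (0.6426 - 6)/(2*2) = -1.3394
f*(0.6426) = (y-b)^2/(4a) = (0.6426 - 6)^2/(4*2)
= 28.7017/8 = 3.5877


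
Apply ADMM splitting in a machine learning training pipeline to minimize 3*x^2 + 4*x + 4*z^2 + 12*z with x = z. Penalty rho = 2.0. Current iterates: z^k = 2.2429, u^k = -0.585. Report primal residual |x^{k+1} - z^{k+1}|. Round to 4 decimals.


ADMM iteration with rho = 2.0, z^k = 2.2429, u^k = -0.585
Step 1: x-update.
Minimize 3*x^2 + 4*x + (2.0/2)*(x - 2.2429 - 0.585)^2
FOC: (2*3 + 2.0)*x = -4 + 2.0*(2.2429 + 0.585)
x^{k+1} = 0.207
Step 2: z-update.
Minimize 4*z^2 + 12*z + (2.0/2)*(0.207 - z - 0.585)^2
FOC: (2*4 + 2.0)*z = -12 + 2.0*(0.207 - 0.585)
z^{k+1} = -1.2756
Step 3: u-update.
u^{k+1} = -0.585 + 0.207 + 1.2756 = 0.8976
Step 4: Primal residual = |0.207 + 1.2756| = 1.4826


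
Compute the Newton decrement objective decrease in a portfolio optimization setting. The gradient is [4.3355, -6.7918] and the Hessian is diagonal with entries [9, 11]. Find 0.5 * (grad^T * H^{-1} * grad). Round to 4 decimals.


Step 1: H is diagonal, so H^(-1) * g = [0.4817, -0.6174].
Step 2: g^T H^(-1) g = sum_i g_i^2 / H_ii
  = (4.3355)^2/9 + (-6.7918)^2/11
  = 2.0885 + 4.1935 = 6.282
Step 3: Objective decrease = 0.5 * g^T H^(-1) g = 3.141


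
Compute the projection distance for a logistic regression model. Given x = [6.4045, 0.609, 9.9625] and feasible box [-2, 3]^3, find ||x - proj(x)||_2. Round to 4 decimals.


Project each component onto [-2, 3].
clip(6.4045) = 3.0, clip(0.609) = 0.609, clip(9.9625) = 3.0
Projection = [3.0, 0.609, 3.0]
Squared diffs: [11.5906, 0.0, 48.4764]
Distance = sqrt(60.067) = 7.7503


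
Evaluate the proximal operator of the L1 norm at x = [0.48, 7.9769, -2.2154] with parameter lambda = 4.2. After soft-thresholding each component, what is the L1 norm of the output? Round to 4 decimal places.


Soft-thresholding with lambda = 4.2:
prox(0.48) = sign(0.48)*max(|0.48| - 4.2, 0) = 0.0
prox(7.9769) = sign(7.9769)*max(|7.9769| - 4.2, 0) = 3.7769
prox(-2.2154) = sign(-2.2154)*max(|-2.2154| - 4.2, 0) = 0.0
prox(x) = [0.0, 3.7769, 0.0]
||prox(x)||_1 = 0.0 + 3.7769 + 0.0 = 3.7769


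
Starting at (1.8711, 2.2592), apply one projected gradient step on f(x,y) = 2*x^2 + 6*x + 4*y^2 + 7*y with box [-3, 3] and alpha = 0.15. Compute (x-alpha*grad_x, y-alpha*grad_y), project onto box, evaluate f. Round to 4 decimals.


Step 1: Compute gradient at (1.8711, 2.2592).
grad_x = 2*2*1.8711 + 6 = 13.4844
grad_y = 2*4*2.2592 + 7 = 25.0736
Step 2: Gradient step.
x_raw = 1.8711 - 0.15*13.4844 = -0.1516
y_raw = 2.2592 - 0.15*25.0736 = -1.5018
Step 3: Project onto [-3, 3].
x_proj = clip(-0.1516) = -0.1516
y_proj = clip(-1.5018) = -1.5018
Step 4: Evaluate f.
f(-0.1516, -1.5018) = -2.3542


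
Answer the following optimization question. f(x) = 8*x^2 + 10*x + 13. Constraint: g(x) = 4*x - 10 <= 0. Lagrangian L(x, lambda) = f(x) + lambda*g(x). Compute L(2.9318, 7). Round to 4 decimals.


Step 1: Evaluate f(x).
f(2.9318) = 8*2.9318^2 + 10*2.9318 + 13 = 111.0816
Step 2: Evaluate g(x).
g(2.9318) = 4*2.9318 - 10 = 1.7272
Step 3: Compute Lagrangian.
L = 111.0816 + 7*1.7272 = 123.172


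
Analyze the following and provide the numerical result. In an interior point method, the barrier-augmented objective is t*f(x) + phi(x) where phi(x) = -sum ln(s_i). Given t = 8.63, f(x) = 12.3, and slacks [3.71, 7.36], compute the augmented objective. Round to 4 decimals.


Step 1: Compute log-barrier.
ln values: [1.311, 1.9961]
phi = -(1.311 + 1.9961) = -3.3071
Step 2: Compute augmented objective.
t*f(x) = 8.63*12.3 = 106.149
Total = 106.149 - 3.3071 = 102.8419


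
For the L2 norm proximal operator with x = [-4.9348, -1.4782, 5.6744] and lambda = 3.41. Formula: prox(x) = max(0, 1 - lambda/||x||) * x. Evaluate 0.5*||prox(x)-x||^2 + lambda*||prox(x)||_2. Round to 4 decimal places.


Step 1: Compute ||x||.
||x|| = 7.664
Step 2: Compute scaling factor.
scale = max(0, 1 - 3.41/7.664) = 0.5551
Step 3: prox(x) = [-2.7391, -0.8205, 3.1496]
||prox(x)|| = 4.254
Step 4: Proximal objective.
0.5*||prox-x||^2 = 5.8141
lambda*||prox|| = 14.5061
Total = 20.32


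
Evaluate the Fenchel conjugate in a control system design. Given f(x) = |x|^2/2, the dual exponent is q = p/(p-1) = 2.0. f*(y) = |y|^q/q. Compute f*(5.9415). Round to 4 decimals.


The conjugate exponent q satisfies 1/p + 1/q = 1.
p = 2, so q = 2/(2 - 1) = 2.0
|y|^q = 5.9415^2.0 = 35.3014
f*(5.9415) = 35.3014 / 2.0 = 17.6507


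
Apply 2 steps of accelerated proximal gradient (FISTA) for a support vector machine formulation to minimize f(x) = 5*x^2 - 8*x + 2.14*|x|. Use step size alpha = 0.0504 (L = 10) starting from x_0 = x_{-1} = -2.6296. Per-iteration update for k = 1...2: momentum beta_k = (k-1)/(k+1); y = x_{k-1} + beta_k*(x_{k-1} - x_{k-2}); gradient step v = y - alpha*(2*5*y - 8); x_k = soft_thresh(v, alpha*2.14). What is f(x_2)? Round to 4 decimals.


FISTA on f(x) = 5*x^2 - 8*x + 2.14*|x|
L = 10, alpha = 0.0504
Iteration 1: beta = 0.0, y = -2.6296 + 0.0*(-2.6296 + 2.6296) = -2.6296
  grad(y) = -34.296, v = y - alpha*grad = -0.9011
  prox(v) = soft_thresh(-0.9011, 0.1079) = -0.7932
Iteration 2: beta = 0.3333, y = -0.7932 + 0.3333*(-0.7932 + 2.6296) = -0.1811
  grad(y) = -9.811, v = y - alpha*grad = 0.3134
  prox(v) = soft_thresh(0.3134, 0.1079) = 0.2055
f(x_2) = 5*0.2055^2 - 8*0.2055 + 2.14*|0.2055| = -0.9931


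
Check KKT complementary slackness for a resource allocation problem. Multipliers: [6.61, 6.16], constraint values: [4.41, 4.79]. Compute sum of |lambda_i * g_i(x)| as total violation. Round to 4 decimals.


KKT complementary slackness check:
lambda_1 * g_1 = 6.61 * 4.41 = 29.1501
lambda_2 * g_2 = 6.16 * 4.79 = 29.5064
Total violation = 29.1501 + 29.5064 = 58.6565


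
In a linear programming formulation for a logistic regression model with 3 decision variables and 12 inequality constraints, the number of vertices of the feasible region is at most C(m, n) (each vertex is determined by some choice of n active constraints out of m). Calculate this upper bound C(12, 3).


Each vertex corresponds to some choice of n active constraints out of m, so the number of vertices is at most C(m, n) = m! / (n!(m-n)!).
m = 12, n = 3
Numerator: 12 * 11 * 10
Denominator: 3! = 6
C(12, 3) = 220


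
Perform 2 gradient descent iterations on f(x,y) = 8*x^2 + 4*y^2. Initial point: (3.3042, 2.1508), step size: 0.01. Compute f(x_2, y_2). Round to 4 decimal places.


Gradient descent on f(x,y) = 8*x^2 + 4*y^2.
Starting point: (3.3042, 2.1508), alpha = 0.01
Step 1: grad_x = 2*8*3.3042 = 52.8672, grad_y = 2*4*2.1508 = 17.2064
  x_1 = 3.3042 - 0.01*52.8672 = 2.7755
  y_1 = 2.1508 - 0.01*17.2064 = 1.9787
Step 2: grad_x = 2*8*2.7755 = 44.4084, grad_y = 2*4*1.9787 = 15.8299
  x_2 = 2.7755 - 0.01*44.4084 = 2.3314
  y_2 = 1.9787 - 0.01*15.8299 = 1.8204
f(2.3314, 1.8204) = 8*2.3314^2 + 4*1.8204^2 = 56.741


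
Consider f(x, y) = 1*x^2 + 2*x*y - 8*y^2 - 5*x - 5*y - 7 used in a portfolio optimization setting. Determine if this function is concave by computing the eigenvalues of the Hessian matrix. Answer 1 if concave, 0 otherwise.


The Hessian of f(x,y) = 1*x^2 + 2*x*y - 8*y^2 - 5*x - 5*y - 7 is:
H = [[2, 2], [2, -16]]
Trace = 2 - 16 = -14
Determinant = 2*-16 - (2)^2 = -36
Discriminant = (-14)^2 - 4*-36 = 340.0
Eigenvalues: lambda_1 = -16.2195, lambda_2 = 2.2195
The function is not concave.

0


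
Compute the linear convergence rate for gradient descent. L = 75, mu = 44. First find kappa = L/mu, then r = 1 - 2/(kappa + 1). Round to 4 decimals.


Step 1: Compute the condition number.
kappa = L/mu = 75/44 = 1.7045
Step 2: Compute the convergence rate.
r = 1 - 2/(kappa + 1) = 1 - 2*mu/(L + mu) = (L - mu)/(L + mu) = 31/119 = 0.2605


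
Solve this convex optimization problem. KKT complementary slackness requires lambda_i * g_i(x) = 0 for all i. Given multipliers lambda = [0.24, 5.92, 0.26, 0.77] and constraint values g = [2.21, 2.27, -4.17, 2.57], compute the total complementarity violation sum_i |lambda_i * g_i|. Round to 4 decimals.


KKT complementary slackness check:
lambda_1 * g_1 = 0.24 * 2.21 = 0.5304
lambda_2 * g_2 = 5.92 * 2.27 = 13.4384
lambda_3 * g_3 = 0.26 * -4.17 = -1.0842
lambda_4 * g_4 = 0.77 * 2.57 = 1.9789
Total violation = 0.5304 + 13.4384 + 1.0842 + 1.9789 = 17.0319


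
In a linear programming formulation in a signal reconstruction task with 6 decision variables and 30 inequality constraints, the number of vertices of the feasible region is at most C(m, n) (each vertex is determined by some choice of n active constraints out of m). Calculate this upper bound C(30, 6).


Each vertex corresponds to some choice of n active constraints out of m, so the number of vertices is at most C(m, n) = m! / (n!(m-n)!).
m = 30, n = 6
Numerator: 30 * 29 * 28 * 27 * 26 * 25
Denominator: 6! = 720
C(30, 6) = 593775


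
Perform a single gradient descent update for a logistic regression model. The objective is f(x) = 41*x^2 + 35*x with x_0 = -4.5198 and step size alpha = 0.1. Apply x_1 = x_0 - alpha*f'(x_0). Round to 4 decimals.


We compute the gradient at x_0 and apply the update.
f'(x) = 82*x + 35
f'(-4.5198) = 82*-4.5198 + 35 = -335.6236
x_1 = -4.5198 - 0.1*-335.6236 = 29.0426


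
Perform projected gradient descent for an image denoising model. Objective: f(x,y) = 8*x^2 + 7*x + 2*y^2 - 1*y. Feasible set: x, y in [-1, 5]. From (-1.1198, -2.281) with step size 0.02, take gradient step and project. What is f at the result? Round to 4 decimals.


Step 1: Compute gradient at (-1.1198, -2.281).
grad_x = 2*8*-1.1198 + 7 = -10.9168
grad_y = 2*2*-2.281 - 1 = -10.124
Step 2: Gradient step.
x_raw = -1.1198 - 0.02*-10.9168 = -0.9015
y_raw = -2.281 - 0.02*-10.124 = -2.0785
Step 3: Project onto [-1, 5].
x_proj = clip(-0.9015) = -0.9015
y_proj = clip(-2.0785) = -1.0
Step 4: Evaluate f.
f(-0.9015, -1.0) = 3.1909


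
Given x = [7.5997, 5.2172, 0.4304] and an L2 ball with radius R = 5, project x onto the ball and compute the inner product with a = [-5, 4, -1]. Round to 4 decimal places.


Step 1: Compute ||x|| (intermediates to 6 decimals).
||x|| = sqrt(7.5997^2 + 5.2172^2 + 0.4304^2) = 9.22821
Step 2: Project.
Since ||x|| > R, scale = R/||x|| = 5/9.22821 = 0.541817, proj(x) = scale * x
proj(x) = [4.117647, 2.826768, 0.233198]
Step 3: Dot product.
a^T * proj(x) = -5*4.117647 + 4*2.826768 - 1*0.233198 = -9.5144
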